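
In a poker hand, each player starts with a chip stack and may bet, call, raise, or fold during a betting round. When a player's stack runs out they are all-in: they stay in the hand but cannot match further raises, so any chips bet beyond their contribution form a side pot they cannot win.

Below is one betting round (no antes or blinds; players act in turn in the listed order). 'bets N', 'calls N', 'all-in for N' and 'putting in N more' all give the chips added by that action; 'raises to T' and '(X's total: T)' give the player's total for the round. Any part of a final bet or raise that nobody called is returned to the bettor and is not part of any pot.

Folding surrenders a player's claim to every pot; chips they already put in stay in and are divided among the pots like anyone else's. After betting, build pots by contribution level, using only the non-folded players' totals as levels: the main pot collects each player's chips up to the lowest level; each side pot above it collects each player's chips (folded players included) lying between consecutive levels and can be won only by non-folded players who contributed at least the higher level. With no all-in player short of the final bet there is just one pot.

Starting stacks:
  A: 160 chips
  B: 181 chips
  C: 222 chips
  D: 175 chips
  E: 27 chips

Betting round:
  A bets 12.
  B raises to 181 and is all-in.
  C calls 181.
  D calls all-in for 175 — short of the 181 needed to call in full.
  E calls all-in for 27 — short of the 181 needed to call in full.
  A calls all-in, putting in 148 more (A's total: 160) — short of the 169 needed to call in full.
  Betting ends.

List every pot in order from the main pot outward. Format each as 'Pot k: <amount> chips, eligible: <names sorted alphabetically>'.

Pot 1: 135 chips, eligible: A, B, C, D, E
Pot 2: 532 chips, eligible: A, B, C, D
Pot 3: 45 chips, eligible: B, C, D
Pot 4: 12 chips, eligible: B, C

Derivation:
Contributions: A=160, B=181, C=181, D=175, E=27
Pot levels (distinct totals of non-folded players): 27, 160, 175, 181
Layer 1-27: 27 each from A, B, C, D, E = 27*5 = 135 chips; eligible A, B, C, D, E
Layer 28-160: 133 each from A, B, C, D = 133*4 = 532 chips; eligible A, B, C, D
Layer 161-175: 15 each from B, C, D = 15*3 = 45 chips; eligible B, C, D
Layer 176-181: 6 each from B, C = 6*2 = 12 chips; eligible B, C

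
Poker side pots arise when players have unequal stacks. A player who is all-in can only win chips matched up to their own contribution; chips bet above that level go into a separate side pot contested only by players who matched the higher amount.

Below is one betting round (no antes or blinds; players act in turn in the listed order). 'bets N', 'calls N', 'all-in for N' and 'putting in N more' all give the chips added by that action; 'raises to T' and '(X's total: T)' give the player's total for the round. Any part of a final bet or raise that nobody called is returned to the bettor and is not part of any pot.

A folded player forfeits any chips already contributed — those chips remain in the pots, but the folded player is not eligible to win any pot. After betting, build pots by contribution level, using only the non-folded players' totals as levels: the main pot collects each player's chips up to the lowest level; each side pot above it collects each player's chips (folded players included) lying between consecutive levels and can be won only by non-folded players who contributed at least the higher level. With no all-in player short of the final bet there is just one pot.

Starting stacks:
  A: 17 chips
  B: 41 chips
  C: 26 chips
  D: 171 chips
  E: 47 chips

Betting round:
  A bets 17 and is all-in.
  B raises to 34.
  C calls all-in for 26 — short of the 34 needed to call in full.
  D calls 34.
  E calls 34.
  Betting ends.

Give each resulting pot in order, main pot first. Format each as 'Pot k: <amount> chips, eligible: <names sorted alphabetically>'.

Pot 1: 85 chips, eligible: A, B, C, D, E
Pot 2: 36 chips, eligible: B, C, D, E
Pot 3: 24 chips, eligible: B, D, E

Derivation:
Contributions: A=17, B=34, C=26, D=34, E=34
Pot levels (distinct totals of non-folded players): 17, 26, 34
Layer 1-17: 17 each from A, B, C, D, E = 17*5 = 85 chips; eligible A, B, C, D, E
Layer 18-26: 9 each from B, C, D, E = 9*4 = 36 chips; eligible B, C, D, E
Layer 27-34: 8 each from B, D, E = 8*3 = 24 chips; eligible B, D, E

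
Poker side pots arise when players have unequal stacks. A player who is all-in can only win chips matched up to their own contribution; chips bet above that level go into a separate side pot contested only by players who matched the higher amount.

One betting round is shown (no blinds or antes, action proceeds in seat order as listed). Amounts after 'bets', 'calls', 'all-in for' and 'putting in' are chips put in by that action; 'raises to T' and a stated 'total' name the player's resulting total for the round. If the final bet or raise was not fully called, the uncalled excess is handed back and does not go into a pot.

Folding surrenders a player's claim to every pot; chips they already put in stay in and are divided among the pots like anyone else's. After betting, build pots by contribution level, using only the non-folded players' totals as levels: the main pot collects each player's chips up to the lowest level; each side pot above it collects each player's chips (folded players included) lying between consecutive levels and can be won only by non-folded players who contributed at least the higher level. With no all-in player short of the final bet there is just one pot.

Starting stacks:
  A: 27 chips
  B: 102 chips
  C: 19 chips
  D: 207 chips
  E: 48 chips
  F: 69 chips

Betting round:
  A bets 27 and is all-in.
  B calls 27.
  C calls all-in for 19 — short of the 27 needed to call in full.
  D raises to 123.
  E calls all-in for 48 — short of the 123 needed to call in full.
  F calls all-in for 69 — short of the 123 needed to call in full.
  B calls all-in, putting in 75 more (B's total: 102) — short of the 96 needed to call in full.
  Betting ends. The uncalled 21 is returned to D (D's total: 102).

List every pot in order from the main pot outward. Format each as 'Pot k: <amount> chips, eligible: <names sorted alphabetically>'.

Contributions (after 21 returned to D): A=27, B=102, C=19, D=102, E=48, F=69
Pot levels (distinct totals of non-folded players): 19, 27, 48, 69, 102
Layer 1-19: 19 each from A, B, C, D, E, F = 19*6 = 114 chips; eligible A, B, C, D, E, F
Layer 20-27: 8 each from A, B, D, E, F = 8*5 = 40 chips; eligible A, B, D, E, F
Layer 28-48: 21 each from B, D, E, F = 21*4 = 84 chips; eligible B, D, E, F
Layer 49-69: 21 each from B, D, F = 21*3 = 63 chips; eligible B, D, F
Layer 70-102: 33 each from B, D = 33*2 = 66 chips; eligible B, D

Pot 1: 114 chips, eligible: A, B, C, D, E, F
Pot 2: 40 chips, eligible: A, B, D, E, F
Pot 3: 84 chips, eligible: B, D, E, F
Pot 4: 63 chips, eligible: B, D, F
Pot 5: 66 chips, eligible: B, D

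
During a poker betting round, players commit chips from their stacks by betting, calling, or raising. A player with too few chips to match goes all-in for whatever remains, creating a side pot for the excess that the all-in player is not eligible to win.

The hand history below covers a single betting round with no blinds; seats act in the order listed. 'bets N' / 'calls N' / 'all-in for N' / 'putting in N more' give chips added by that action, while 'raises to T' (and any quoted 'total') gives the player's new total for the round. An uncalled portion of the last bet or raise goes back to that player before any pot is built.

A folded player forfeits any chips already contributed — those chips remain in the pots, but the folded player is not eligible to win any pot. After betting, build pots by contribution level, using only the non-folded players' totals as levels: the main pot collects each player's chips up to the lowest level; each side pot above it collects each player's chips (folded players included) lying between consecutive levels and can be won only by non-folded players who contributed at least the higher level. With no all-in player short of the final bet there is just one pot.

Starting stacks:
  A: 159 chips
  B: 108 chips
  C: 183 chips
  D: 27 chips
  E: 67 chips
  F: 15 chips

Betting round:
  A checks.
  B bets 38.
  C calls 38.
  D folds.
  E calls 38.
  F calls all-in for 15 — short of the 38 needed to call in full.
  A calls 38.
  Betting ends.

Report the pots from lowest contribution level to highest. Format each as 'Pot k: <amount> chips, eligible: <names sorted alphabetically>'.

Contributions: A=38, B=38, C=38, E=38, F=15
Folded: D
Pot levels (distinct totals of non-folded players): 15, 38
Layer 1-15: 15 each from A, B, C, E, F = 15*5 = 75 chips; eligible A, B, C, E, F
Layer 16-38: 23 each from A, B, C, E = 23*4 = 92 chips; eligible A, B, C, E

Pot 1: 75 chips, eligible: A, B, C, E, F
Pot 2: 92 chips, eligible: A, B, C, E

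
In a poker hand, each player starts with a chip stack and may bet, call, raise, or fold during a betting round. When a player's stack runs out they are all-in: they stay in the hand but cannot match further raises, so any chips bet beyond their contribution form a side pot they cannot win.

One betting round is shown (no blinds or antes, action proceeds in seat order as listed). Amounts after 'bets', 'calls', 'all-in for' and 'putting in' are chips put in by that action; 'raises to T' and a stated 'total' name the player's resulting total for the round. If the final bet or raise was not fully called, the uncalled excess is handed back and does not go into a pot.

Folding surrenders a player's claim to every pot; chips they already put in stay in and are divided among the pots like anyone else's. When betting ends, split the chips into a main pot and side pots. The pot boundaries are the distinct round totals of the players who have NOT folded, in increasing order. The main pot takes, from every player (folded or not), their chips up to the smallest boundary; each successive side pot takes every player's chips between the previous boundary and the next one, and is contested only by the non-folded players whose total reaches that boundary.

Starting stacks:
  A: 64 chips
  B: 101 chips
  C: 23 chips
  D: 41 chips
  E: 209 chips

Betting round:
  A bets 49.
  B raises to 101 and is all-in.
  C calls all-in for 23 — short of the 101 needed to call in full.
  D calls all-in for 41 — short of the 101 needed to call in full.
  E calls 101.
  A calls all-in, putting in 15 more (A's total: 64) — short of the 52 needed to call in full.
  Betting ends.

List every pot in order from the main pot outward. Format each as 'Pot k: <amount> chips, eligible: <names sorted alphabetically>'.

Contributions: A=64, B=101, C=23, D=41, E=101
Pot levels (distinct totals of non-folded players): 23, 41, 64, 101
Layer 1-23: 23 each from A, B, C, D, E = 23*5 = 115 chips; eligible A, B, C, D, E
Layer 24-41: 18 each from A, B, D, E = 18*4 = 72 chips; eligible A, B, D, E
Layer 42-64: 23 each from A, B, E = 23*3 = 69 chips; eligible A, B, E
Layer 65-101: 37 each from B, E = 37*2 = 74 chips; eligible B, E

Pot 1: 115 chips, eligible: A, B, C, D, E
Pot 2: 72 chips, eligible: A, B, D, E
Pot 3: 69 chips, eligible: A, B, E
Pot 4: 74 chips, eligible: B, E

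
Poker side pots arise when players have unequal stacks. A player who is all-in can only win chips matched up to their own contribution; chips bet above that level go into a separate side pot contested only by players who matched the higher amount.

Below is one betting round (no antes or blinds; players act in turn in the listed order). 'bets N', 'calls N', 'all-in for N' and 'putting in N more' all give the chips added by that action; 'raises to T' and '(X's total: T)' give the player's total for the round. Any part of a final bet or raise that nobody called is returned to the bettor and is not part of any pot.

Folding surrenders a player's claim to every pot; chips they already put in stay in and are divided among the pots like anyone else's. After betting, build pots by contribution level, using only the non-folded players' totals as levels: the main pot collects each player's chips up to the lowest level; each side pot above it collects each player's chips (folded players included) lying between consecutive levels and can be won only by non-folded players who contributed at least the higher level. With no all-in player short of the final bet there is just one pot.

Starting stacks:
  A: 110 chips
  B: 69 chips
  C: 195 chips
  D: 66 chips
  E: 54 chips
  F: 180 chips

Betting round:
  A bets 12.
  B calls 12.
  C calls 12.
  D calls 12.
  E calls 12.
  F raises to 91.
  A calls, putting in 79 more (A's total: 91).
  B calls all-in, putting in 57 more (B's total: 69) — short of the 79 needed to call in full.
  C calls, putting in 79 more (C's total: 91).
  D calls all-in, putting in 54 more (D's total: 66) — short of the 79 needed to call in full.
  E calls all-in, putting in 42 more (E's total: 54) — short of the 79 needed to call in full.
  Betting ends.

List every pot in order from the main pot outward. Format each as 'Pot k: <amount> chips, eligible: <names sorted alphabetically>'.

Pot 1: 324 chips, eligible: A, B, C, D, E, F
Pot 2: 60 chips, eligible: A, B, C, D, F
Pot 3: 12 chips, eligible: A, B, C, F
Pot 4: 66 chips, eligible: A, C, F

Derivation:
Contributions: A=91, B=69, C=91, D=66, E=54, F=91
Pot levels (distinct totals of non-folded players): 54, 66, 69, 91
Layer 1-54: 54 each from A, B, C, D, E, F = 54*6 = 324 chips; eligible A, B, C, D, E, F
Layer 55-66: 12 each from A, B, C, D, F = 12*5 = 60 chips; eligible A, B, C, D, F
Layer 67-69: 3 each from A, B, C, F = 3*4 = 12 chips; eligible A, B, C, F
Layer 70-91: 22 each from A, C, F = 22*3 = 66 chips; eligible A, C, F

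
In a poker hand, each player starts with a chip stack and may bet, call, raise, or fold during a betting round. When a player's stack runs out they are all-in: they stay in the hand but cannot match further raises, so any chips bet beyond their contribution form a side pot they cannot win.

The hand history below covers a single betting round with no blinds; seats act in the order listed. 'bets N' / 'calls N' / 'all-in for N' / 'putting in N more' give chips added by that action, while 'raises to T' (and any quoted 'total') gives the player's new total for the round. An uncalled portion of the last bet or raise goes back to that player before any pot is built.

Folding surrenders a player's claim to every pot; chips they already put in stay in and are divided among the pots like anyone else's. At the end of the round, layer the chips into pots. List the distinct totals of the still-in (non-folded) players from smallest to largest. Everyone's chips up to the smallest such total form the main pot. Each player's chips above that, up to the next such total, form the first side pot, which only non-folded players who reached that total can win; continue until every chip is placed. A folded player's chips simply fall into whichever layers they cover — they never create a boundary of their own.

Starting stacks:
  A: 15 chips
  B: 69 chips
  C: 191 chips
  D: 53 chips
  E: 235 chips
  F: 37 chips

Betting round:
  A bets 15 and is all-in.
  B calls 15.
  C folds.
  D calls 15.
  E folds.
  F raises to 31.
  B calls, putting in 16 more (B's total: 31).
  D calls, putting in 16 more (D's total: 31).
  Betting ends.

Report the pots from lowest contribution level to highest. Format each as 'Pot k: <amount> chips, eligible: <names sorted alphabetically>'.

Pot 1: 60 chips, eligible: A, B, D, F
Pot 2: 48 chips, eligible: B, D, F

Derivation:
Contributions: A=15, B=31, D=31, F=31
Folded: C, E
Pot levels (distinct totals of non-folded players): 15, 31
Layer 1-15: 15 each from A, B, D, F = 15*4 = 60 chips; eligible A, B, D, F
Layer 16-31: 16 each from B, D, F = 16*3 = 48 chips; eligible B, D, F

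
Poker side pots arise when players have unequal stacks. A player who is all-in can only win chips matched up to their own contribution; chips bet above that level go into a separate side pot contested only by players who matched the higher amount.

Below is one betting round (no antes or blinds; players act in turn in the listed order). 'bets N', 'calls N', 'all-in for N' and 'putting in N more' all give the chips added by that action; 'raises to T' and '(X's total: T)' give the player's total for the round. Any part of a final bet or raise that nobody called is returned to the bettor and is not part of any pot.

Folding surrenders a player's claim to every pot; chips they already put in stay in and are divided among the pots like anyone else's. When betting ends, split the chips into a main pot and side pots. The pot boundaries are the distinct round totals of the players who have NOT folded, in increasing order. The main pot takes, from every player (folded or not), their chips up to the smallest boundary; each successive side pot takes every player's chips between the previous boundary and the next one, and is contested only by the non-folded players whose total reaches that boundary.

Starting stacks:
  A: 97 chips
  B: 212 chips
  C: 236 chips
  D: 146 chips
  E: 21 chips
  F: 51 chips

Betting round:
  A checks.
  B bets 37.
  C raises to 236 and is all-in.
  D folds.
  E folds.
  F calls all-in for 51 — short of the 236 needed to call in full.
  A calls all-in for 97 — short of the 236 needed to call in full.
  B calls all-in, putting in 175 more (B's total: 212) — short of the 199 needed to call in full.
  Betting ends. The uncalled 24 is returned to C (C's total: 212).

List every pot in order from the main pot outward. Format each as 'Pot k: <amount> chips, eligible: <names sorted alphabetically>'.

Contributions (after 24 returned to C): A=97, B=212, C=212, F=51
Folded: D, E
Pot levels (distinct totals of non-folded players): 51, 97, 212
Layer 1-51: 51 each from A, B, C, F = 51*4 = 204 chips; eligible A, B, C, F
Layer 52-97: 46 each from A, B, C = 46*3 = 138 chips; eligible A, B, C
Layer 98-212: 115 each from B, C = 115*2 = 230 chips; eligible B, C

Pot 1: 204 chips, eligible: A, B, C, F
Pot 2: 138 chips, eligible: A, B, C
Pot 3: 230 chips, eligible: B, C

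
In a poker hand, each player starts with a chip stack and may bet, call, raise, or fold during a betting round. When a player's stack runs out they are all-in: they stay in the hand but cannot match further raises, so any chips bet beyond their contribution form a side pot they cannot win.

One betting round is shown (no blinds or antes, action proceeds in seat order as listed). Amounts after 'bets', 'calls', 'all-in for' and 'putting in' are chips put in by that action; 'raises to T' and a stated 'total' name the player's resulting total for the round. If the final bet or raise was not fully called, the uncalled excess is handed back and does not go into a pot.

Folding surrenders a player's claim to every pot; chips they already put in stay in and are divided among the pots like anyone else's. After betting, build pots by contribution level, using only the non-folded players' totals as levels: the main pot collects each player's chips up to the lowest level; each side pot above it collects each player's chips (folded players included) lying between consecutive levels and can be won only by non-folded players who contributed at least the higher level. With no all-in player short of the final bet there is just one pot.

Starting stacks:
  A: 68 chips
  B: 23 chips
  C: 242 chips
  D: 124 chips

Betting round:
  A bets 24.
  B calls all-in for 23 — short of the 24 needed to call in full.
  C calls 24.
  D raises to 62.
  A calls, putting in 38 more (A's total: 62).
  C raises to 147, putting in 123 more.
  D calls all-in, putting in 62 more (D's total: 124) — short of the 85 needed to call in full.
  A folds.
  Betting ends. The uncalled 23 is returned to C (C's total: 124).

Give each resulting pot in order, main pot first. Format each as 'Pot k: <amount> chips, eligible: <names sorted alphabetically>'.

Contributions (after 23 returned to C): A=62, B=23, C=124, D=124
Folded: A
Pot levels (distinct totals of non-folded players): 23, 124
Layer 1-23: 23 each from A, B, C, D = 23*4 = 92 chips; eligible B, C, D
Layer 24-124: A 39 + C 101 + D 101 = 241 chips; eligible C, D

Pot 1: 92 chips, eligible: B, C, D
Pot 2: 241 chips, eligible: C, D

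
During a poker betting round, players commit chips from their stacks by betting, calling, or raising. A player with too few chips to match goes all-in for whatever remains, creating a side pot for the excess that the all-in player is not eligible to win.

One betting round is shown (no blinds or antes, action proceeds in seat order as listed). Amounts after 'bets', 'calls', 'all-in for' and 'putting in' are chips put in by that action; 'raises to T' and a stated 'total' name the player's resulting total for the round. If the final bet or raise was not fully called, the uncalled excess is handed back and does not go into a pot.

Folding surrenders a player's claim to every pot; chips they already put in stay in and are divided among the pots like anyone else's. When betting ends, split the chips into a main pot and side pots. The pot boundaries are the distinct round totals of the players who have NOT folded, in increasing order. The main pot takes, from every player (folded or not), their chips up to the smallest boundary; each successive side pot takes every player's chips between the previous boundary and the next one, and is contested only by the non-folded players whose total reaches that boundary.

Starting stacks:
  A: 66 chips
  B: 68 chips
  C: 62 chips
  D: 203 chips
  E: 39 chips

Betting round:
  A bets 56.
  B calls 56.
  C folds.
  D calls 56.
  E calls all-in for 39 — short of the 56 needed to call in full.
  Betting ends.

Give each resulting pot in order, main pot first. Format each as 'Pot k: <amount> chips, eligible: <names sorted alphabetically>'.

Pot 1: 156 chips, eligible: A, B, D, E
Pot 2: 51 chips, eligible: A, B, D

Derivation:
Contributions: A=56, B=56, D=56, E=39
Folded: C
Pot levels (distinct totals of non-folded players): 39, 56
Layer 1-39: 39 each from A, B, D, E = 39*4 = 156 chips; eligible A, B, D, E
Layer 40-56: 17 each from A, B, D = 17*3 = 51 chips; eligible A, B, D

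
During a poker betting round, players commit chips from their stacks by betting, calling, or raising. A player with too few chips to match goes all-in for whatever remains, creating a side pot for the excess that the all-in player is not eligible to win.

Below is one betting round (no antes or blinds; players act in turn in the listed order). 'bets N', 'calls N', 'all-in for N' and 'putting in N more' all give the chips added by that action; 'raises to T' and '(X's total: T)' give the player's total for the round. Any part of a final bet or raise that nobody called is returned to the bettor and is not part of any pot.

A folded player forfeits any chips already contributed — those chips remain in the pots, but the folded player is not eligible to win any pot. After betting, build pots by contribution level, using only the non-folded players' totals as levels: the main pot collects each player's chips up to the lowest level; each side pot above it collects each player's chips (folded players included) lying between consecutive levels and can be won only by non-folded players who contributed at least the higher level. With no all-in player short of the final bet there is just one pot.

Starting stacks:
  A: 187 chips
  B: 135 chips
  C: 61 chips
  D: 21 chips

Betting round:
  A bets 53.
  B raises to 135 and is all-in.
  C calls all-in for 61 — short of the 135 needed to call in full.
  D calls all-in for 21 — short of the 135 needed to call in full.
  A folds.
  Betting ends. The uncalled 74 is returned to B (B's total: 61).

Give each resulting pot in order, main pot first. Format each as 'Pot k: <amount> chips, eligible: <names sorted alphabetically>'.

Contributions (after 74 returned to B): A=53, B=61, C=61, D=21
Folded: A
Pot levels (distinct totals of non-folded players): 21, 61
Layer 1-21: 21 each from A, B, C, D = 21*4 = 84 chips; eligible B, C, D
Layer 22-61: A 32 + B 40 + C 40 = 112 chips; eligible B, C

Pot 1: 84 chips, eligible: B, C, D
Pot 2: 112 chips, eligible: B, C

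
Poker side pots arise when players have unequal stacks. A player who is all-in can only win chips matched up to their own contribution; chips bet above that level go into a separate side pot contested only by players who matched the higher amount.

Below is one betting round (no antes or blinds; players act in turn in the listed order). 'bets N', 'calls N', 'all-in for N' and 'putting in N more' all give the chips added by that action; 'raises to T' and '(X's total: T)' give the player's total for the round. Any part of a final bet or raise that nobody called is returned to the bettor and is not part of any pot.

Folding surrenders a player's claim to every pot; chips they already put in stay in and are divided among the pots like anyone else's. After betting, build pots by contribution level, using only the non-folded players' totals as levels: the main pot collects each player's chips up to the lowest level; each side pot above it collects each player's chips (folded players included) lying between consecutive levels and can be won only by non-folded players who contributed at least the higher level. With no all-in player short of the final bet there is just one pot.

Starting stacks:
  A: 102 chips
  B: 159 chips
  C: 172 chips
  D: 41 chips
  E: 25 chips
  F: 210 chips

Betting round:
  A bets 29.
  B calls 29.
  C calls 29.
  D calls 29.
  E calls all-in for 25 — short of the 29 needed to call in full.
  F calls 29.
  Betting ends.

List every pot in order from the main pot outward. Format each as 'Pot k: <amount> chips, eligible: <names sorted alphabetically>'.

Contributions: A=29, B=29, C=29, D=29, E=25, F=29
Pot levels (distinct totals of non-folded players): 25, 29
Layer 1-25: 25 each from A, B, C, D, E, F = 25*6 = 150 chips; eligible A, B, C, D, E, F
Layer 26-29: 4 each from A, B, C, D, F = 4*5 = 20 chips; eligible A, B, C, D, F

Pot 1: 150 chips, eligible: A, B, C, D, E, F
Pot 2: 20 chips, eligible: A, B, C, D, F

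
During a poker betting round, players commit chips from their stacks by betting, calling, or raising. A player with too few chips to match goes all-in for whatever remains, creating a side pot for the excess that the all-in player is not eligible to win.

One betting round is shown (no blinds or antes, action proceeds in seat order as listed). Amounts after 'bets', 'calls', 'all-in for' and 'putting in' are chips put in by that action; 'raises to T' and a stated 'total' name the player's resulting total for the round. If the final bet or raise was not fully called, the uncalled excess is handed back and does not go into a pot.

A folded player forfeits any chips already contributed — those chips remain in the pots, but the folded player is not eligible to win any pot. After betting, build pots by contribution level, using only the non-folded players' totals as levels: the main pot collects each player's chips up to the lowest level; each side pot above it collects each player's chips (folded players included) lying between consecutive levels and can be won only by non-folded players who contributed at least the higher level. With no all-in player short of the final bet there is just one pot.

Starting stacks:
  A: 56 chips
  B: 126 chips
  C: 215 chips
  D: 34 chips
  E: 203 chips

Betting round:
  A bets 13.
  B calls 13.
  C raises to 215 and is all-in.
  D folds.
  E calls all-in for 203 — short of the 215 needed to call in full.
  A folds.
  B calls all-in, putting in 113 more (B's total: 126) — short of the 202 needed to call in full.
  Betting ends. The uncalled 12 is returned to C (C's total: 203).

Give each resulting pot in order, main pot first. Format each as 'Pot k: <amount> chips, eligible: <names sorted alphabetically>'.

Pot 1: 391 chips, eligible: B, C, E
Pot 2: 154 chips, eligible: C, E

Derivation:
Contributions (after 12 returned to C): A=13, B=126, C=203, E=203
Folded: A, D
Pot levels (distinct totals of non-folded players): 126, 203
Layer 1-126: A 13 + B 126 + C 126 + E 126 = 391 chips; eligible B, C, E
Layer 127-203: 77 each from C, E = 77*2 = 154 chips; eligible C, E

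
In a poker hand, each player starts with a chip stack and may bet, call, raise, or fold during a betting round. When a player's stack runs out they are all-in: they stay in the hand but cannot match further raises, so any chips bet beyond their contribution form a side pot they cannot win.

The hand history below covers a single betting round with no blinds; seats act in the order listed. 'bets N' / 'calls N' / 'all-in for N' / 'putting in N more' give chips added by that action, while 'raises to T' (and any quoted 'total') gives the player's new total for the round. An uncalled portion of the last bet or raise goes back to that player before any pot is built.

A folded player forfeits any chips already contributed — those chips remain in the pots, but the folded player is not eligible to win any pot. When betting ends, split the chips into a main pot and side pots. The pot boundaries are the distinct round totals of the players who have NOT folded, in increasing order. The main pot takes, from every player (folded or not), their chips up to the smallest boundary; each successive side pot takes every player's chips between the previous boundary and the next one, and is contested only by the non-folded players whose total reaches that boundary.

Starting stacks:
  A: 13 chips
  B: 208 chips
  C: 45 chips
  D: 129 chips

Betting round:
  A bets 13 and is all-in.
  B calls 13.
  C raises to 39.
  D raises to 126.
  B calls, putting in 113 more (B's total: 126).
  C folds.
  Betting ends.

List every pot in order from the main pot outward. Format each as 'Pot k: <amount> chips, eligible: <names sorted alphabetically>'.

Pot 1: 52 chips, eligible: A, B, D
Pot 2: 252 chips, eligible: B, D

Derivation:
Contributions: A=13, B=126, C=39, D=126
Folded: C
Pot levels (distinct totals of non-folded players): 13, 126
Layer 1-13: 13 each from A, B, C, D = 13*4 = 52 chips; eligible A, B, D
Layer 14-126: B 113 + C 26 + D 113 = 252 chips; eligible B, D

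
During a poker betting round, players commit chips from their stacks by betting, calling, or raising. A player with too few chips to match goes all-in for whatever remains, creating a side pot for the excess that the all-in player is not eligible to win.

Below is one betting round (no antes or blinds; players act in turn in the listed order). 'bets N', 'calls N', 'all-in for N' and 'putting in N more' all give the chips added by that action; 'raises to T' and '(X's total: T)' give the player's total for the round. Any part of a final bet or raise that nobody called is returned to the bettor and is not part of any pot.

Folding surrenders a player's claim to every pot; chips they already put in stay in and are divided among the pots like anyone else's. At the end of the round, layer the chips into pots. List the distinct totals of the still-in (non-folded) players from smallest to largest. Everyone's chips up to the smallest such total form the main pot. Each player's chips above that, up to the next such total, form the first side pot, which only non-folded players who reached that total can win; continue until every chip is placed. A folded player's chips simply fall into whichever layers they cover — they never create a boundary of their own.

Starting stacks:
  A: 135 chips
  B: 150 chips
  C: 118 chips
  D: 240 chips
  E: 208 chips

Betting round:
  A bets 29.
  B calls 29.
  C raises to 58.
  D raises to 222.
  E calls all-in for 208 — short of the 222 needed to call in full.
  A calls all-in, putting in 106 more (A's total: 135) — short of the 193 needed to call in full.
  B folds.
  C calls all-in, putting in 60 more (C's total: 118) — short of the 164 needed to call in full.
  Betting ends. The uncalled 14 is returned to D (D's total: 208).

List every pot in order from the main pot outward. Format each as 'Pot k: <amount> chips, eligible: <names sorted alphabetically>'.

Pot 1: 501 chips, eligible: A, C, D, E
Pot 2: 51 chips, eligible: A, D, E
Pot 3: 146 chips, eligible: D, E

Derivation:
Contributions (after 14 returned to D): A=135, B=29, C=118, D=208, E=208
Folded: B
Pot levels (distinct totals of non-folded players): 118, 135, 208
Layer 1-118: A 118 + B 29 + C 118 + D 118 + E 118 = 501 chips; eligible A, C, D, E
Layer 119-135: 17 each from A, D, E = 17*3 = 51 chips; eligible A, D, E
Layer 136-208: 73 each from D, E = 73*2 = 146 chips; eligible D, E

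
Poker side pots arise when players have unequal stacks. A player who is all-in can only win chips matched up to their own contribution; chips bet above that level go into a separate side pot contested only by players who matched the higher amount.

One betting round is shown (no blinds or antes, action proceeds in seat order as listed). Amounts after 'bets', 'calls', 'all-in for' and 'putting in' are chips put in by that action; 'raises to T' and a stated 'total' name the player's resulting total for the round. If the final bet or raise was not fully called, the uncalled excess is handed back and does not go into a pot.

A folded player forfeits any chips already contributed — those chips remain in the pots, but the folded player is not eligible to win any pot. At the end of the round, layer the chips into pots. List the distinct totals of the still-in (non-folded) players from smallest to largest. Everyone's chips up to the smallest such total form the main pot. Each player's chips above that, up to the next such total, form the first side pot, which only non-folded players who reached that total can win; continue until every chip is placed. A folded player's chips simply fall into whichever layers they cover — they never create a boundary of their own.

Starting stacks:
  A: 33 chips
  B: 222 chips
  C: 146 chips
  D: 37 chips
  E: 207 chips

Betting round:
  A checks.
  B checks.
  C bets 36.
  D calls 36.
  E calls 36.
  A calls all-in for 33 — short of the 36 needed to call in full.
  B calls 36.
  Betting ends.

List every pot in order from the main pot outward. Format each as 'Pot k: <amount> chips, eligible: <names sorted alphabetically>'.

Pot 1: 165 chips, eligible: A, B, C, D, E
Pot 2: 12 chips, eligible: B, C, D, E

Derivation:
Contributions: A=33, B=36, C=36, D=36, E=36
Pot levels (distinct totals of non-folded players): 33, 36
Layer 1-33: 33 each from A, B, C, D, E = 33*5 = 165 chips; eligible A, B, C, D, E
Layer 34-36: 3 each from B, C, D, E = 3*4 = 12 chips; eligible B, C, D, E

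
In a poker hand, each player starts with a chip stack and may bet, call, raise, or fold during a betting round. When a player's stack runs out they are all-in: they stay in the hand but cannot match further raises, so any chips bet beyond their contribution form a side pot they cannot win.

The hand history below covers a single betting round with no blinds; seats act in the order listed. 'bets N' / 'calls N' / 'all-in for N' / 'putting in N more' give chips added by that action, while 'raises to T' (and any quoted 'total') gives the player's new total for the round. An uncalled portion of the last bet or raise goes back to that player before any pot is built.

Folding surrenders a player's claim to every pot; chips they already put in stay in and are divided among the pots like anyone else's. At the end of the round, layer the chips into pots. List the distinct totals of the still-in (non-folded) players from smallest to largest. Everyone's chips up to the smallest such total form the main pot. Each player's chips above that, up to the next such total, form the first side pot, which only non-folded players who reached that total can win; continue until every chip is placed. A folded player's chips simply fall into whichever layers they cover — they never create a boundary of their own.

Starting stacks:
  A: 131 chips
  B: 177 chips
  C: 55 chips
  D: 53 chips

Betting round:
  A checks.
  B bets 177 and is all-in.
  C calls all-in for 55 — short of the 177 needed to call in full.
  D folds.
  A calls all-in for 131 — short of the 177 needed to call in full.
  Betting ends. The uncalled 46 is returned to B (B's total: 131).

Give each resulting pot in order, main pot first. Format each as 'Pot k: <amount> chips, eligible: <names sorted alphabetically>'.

Pot 1: 165 chips, eligible: A, B, C
Pot 2: 152 chips, eligible: A, B

Derivation:
Contributions (after 46 returned to B): A=131, B=131, C=55
Folded: D
Pot levels (distinct totals of non-folded players): 55, 131
Layer 1-55: 55 each from A, B, C = 55*3 = 165 chips; eligible A, B, C
Layer 56-131: 76 each from A, B = 76*2 = 152 chips; eligible A, B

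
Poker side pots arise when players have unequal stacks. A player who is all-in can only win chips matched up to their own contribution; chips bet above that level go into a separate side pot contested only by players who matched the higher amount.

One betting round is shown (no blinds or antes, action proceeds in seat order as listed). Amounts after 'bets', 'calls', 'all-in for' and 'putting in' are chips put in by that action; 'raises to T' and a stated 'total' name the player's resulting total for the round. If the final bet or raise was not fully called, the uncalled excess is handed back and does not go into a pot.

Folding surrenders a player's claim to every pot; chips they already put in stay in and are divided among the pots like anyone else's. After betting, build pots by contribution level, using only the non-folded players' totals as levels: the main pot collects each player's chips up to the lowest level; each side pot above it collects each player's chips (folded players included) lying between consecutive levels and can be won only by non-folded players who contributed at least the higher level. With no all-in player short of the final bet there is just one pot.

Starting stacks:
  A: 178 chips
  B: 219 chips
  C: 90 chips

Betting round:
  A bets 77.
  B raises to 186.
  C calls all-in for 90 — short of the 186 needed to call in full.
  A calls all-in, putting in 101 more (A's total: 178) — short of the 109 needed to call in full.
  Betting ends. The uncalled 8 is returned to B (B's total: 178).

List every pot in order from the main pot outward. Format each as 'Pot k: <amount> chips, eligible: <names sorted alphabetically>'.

Pot 1: 270 chips, eligible: A, B, C
Pot 2: 176 chips, eligible: A, B

Derivation:
Contributions (after 8 returned to B): A=178, B=178, C=90
Pot levels (distinct totals of non-folded players): 90, 178
Layer 1-90: 90 each from A, B, C = 90*3 = 270 chips; eligible A, B, C
Layer 91-178: 88 each from A, B = 88*2 = 176 chips; eligible A, B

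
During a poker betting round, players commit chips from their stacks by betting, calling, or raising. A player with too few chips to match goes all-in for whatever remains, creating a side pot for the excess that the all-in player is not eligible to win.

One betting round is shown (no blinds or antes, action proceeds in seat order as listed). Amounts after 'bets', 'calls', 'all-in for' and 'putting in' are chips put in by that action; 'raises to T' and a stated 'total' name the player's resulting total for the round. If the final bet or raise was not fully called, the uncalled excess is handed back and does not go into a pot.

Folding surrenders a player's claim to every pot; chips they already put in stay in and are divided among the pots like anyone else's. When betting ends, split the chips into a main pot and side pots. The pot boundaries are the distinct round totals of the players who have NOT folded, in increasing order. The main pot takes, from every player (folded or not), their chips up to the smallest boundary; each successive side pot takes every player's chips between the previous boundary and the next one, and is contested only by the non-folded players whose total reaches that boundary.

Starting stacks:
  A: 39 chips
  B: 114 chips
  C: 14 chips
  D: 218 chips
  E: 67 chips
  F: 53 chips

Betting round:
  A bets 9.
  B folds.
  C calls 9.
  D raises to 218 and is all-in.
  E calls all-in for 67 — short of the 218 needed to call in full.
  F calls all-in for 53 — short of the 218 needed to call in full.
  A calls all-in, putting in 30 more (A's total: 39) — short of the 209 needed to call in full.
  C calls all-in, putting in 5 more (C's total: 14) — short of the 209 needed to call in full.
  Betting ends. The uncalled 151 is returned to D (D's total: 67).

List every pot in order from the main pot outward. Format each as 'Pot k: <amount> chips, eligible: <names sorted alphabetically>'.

Contributions (after 151 returned to D): A=39, C=14, D=67, E=67, F=53
Folded: B
Pot levels (distinct totals of non-folded players): 14, 39, 53, 67
Layer 1-14: 14 each from A, C, D, E, F = 14*5 = 70 chips; eligible A, C, D, E, F
Layer 15-39: 25 each from A, D, E, F = 25*4 = 100 chips; eligible A, D, E, F
Layer 40-53: 14 each from D, E, F = 14*3 = 42 chips; eligible D, E, F
Layer 54-67: 14 each from D, E = 14*2 = 28 chips; eligible D, E

Pot 1: 70 chips, eligible: A, C, D, E, F
Pot 2: 100 chips, eligible: A, D, E, F
Pot 3: 42 chips, eligible: D, E, F
Pot 4: 28 chips, eligible: D, E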